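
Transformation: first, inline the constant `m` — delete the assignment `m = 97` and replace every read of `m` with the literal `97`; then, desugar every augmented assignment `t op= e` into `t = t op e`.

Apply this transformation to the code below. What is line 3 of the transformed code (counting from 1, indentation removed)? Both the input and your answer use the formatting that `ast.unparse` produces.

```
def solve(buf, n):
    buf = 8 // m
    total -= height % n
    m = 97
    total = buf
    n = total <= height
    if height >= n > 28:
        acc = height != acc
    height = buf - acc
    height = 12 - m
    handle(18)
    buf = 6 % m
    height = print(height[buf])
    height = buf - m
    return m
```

Transformed code:
def solve(buf, n):
    buf = 8 // 97
    total = total - height % n
    total = buf
    n = total <= height
    if height >= n > 28:
        acc = height != acc
    height = buf - acc
    height = 12 - 97
    handle(18)
    buf = 6 % 97
    height = print(height[buf])
    height = buf - 97
    return 97

total = total - height % n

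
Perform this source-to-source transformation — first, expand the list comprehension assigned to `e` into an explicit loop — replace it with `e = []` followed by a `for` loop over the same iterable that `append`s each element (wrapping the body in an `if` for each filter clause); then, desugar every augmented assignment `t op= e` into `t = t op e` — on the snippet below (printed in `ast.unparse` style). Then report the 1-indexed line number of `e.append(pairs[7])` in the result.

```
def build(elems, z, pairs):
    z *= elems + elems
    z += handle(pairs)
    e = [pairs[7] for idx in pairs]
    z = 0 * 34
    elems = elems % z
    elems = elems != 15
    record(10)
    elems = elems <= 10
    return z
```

6

Transformed code:
def build(elems, z, pairs):
    z = z * (elems + elems)
    z = z + handle(pairs)
    e = []
    for idx in pairs:
        e.append(pairs[7])
    z = 0 * 34
    elems = elems % z
    elems = elems != 15
    record(10)
    elems = elems <= 10
    return z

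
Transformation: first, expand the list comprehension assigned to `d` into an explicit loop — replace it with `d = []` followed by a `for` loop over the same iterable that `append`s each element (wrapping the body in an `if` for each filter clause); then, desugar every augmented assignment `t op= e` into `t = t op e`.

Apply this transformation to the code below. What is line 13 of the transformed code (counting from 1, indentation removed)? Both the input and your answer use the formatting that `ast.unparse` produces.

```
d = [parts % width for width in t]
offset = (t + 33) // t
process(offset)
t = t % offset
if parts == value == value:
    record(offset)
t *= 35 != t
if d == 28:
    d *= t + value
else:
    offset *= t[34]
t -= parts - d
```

offset = offset * t[34]

Transformed code:
d = []
for width in t:
    d.append(parts % width)
offset = (t + 33) // t
process(offset)
t = t % offset
if parts == value == value:
    record(offset)
t = t * (35 != t)
if d == 28:
    d = d * (t + value)
else:
    offset = offset * t[34]
t = t - (parts - d)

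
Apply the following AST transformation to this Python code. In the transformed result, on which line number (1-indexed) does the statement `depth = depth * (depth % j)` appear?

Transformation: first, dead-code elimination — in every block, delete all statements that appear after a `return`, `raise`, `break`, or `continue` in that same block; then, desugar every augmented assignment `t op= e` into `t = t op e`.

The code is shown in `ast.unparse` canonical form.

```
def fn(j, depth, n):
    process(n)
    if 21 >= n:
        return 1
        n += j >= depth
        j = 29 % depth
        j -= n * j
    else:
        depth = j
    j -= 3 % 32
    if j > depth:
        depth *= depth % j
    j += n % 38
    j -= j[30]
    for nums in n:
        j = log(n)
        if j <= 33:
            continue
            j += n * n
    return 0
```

9

Transformed code:
def fn(j, depth, n):
    process(n)
    if 21 >= n:
        return 1
    else:
        depth = j
    j = j - 3 % 32
    if j > depth:
        depth = depth * (depth % j)
    j = j + n % 38
    j = j - j[30]
    for nums in n:
        j = log(n)
        if j <= 33:
            continue
    return 0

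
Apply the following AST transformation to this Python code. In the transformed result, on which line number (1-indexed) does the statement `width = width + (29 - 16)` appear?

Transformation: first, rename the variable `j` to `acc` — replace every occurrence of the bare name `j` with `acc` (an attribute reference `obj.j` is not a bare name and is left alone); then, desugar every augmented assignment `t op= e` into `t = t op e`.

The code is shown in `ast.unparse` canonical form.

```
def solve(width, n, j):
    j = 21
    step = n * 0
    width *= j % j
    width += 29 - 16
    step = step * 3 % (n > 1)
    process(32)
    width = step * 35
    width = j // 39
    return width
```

5

Transformed code:
def solve(width, n, acc):
    acc = 21
    step = n * 0
    width = width * (acc % acc)
    width = width + (29 - 16)
    step = step * 3 % (n > 1)
    process(32)
    width = step * 35
    width = acc // 39
    return width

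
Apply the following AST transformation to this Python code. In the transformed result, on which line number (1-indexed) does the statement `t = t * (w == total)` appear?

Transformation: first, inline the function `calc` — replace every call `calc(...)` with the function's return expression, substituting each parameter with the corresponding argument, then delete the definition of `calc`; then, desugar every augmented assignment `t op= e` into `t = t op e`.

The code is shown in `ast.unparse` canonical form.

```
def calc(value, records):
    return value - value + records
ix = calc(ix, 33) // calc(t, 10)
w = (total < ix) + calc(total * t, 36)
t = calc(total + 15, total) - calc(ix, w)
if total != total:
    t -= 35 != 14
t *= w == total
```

6

Transformed code:
ix = (ix - ix + 33) // (t - t + 10)
w = (total < ix) + (total * t - total * t + 36)
t = total + 15 - (total + 15) + total - (ix - ix + w)
if total != total:
    t = t - (35 != 14)
t = t * (w == total)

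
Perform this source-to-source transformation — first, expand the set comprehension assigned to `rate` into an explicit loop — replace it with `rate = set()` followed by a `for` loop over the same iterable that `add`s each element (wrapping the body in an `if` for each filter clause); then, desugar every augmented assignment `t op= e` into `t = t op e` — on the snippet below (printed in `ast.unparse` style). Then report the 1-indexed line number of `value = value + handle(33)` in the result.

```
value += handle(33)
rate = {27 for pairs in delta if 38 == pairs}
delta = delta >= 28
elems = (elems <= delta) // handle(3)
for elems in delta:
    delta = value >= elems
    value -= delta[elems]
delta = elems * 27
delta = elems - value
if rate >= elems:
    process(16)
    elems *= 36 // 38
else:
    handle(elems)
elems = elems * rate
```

Transformed code:
value = value + handle(33)
rate = set()
for pairs in delta:
    if 38 == pairs:
        rate.add(27)
delta = delta >= 28
elems = (elems <= delta) // handle(3)
for elems in delta:
    delta = value >= elems
    value = value - delta[elems]
delta = elems * 27
delta = elems - value
if rate >= elems:
    process(16)
    elems = elems * (36 // 38)
else:
    handle(elems)
elems = elems * rate

1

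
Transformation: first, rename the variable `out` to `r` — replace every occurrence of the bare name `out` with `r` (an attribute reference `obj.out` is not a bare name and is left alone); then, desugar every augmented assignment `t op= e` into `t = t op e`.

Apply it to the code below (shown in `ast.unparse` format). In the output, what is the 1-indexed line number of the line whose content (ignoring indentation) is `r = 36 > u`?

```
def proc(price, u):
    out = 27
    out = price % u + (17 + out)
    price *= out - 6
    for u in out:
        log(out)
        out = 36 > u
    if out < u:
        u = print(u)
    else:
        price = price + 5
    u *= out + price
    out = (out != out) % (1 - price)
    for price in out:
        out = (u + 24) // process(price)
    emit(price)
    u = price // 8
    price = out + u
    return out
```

7

Transformed code:
def proc(price, u):
    r = 27
    r = price % u + (17 + r)
    price = price * (r - 6)
    for u in r:
        log(r)
        r = 36 > u
    if r < u:
        u = print(u)
    else:
        price = price + 5
    u = u * (r + price)
    r = (r != r) % (1 - price)
    for price in r:
        r = (u + 24) // process(price)
    emit(price)
    u = price // 8
    price = r + u
    return r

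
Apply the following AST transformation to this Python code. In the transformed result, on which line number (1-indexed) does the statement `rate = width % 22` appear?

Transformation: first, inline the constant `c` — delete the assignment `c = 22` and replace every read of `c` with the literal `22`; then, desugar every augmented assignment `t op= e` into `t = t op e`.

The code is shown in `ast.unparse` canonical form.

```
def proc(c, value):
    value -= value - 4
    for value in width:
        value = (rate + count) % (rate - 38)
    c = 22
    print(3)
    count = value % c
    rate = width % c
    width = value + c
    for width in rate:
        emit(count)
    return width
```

7

Transformed code:
def proc(c, value):
    value = value - (value - 4)
    for value in width:
        value = (rate + count) % (rate - 38)
    print(3)
    count = value % 22
    rate = width % 22
    width = value + 22
    for width in rate:
        emit(count)
    return width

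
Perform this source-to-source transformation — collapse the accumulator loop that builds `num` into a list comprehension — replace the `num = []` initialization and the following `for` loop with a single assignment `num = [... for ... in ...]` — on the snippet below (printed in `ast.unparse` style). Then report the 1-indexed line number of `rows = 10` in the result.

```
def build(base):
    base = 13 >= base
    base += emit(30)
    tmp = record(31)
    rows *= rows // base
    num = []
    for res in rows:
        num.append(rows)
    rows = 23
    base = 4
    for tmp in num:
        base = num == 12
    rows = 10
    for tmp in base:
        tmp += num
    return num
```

Transformed code:
def build(base):
    base = 13 >= base
    base += emit(30)
    tmp = record(31)
    rows *= rows // base
    num = [rows for res in rows]
    rows = 23
    base = 4
    for tmp in num:
        base = num == 12
    rows = 10
    for tmp in base:
        tmp += num
    return num

11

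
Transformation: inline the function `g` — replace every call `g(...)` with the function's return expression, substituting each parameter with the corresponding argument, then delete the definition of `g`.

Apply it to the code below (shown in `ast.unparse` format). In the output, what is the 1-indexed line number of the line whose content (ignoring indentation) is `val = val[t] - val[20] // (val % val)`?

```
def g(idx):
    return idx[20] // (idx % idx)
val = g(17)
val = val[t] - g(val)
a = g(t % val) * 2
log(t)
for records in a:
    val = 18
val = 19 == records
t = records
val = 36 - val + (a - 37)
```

2

Transformed code:
val = 17[20] // (17 % 17)
val = val[t] - val[20] // (val % val)
a = (t % val)[20] // (t % val % (t % val)) * 2
log(t)
for records in a:
    val = 18
val = 19 == records
t = records
val = 36 - val + (a - 37)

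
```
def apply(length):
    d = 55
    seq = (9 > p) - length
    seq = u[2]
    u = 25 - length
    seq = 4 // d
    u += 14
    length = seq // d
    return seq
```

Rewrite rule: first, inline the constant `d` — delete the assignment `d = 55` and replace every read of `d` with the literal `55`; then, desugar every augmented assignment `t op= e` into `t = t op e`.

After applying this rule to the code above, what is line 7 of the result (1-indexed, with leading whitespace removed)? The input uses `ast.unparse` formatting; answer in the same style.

length = seq // 55

Transformed code:
def apply(length):
    seq = (9 > p) - length
    seq = u[2]
    u = 25 - length
    seq = 4 // 55
    u = u + 14
    length = seq // 55
    return seq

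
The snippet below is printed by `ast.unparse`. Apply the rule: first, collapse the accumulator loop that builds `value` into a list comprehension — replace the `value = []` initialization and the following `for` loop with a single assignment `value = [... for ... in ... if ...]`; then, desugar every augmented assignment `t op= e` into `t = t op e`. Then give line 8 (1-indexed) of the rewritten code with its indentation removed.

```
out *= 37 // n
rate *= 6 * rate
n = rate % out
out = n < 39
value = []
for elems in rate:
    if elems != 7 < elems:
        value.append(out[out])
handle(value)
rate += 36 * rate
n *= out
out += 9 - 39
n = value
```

n = n * out

Transformed code:
out = out * (37 // n)
rate = rate * (6 * rate)
n = rate % out
out = n < 39
value = [out[out] for elems in rate if elems != 7 < elems]
handle(value)
rate = rate + 36 * rate
n = n * out
out = out + (9 - 39)
n = value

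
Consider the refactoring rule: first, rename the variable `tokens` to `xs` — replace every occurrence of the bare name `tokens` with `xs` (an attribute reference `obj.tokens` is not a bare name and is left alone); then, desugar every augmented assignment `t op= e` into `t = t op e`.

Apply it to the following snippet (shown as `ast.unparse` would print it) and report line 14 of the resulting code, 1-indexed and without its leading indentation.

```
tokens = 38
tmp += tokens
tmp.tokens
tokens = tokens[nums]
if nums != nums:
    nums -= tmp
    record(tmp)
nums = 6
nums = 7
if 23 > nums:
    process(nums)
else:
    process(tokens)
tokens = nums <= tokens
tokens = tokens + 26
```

Transformed code:
xs = 38
tmp = tmp + xs
tmp.tokens
xs = xs[nums]
if nums != nums:
    nums = nums - tmp
    record(tmp)
nums = 6
nums = 7
if 23 > nums:
    process(nums)
else:
    process(xs)
xs = nums <= xs
xs = xs + 26

xs = nums <= xs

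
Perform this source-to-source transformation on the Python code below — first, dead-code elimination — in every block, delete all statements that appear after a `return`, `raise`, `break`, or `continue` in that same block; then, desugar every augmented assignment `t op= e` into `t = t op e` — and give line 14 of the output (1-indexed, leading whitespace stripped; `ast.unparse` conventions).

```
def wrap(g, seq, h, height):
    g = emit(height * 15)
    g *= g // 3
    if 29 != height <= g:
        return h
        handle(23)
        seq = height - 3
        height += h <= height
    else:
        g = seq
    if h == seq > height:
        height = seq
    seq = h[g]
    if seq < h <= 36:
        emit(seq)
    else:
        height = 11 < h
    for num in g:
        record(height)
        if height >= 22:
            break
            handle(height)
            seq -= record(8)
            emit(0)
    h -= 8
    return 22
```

height = 11 < h

Transformed code:
def wrap(g, seq, h, height):
    g = emit(height * 15)
    g = g * (g // 3)
    if 29 != height <= g:
        return h
    else:
        g = seq
    if h == seq > height:
        height = seq
    seq = h[g]
    if seq < h <= 36:
        emit(seq)
    else:
        height = 11 < h
    for num in g:
        record(height)
        if height >= 22:
            break
    h = h - 8
    return 22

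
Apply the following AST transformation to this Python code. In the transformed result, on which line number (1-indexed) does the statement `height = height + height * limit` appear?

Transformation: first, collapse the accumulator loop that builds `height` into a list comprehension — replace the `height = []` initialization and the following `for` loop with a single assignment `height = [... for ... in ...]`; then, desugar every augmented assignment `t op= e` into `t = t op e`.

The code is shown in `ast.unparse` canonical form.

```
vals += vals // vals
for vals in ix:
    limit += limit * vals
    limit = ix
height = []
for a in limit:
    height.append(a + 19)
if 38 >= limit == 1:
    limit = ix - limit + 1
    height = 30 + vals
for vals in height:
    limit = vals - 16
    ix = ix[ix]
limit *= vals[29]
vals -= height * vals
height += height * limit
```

Transformed code:
vals = vals + vals // vals
for vals in ix:
    limit = limit + limit * vals
    limit = ix
height = [a + 19 for a in limit]
if 38 >= limit == 1:
    limit = ix - limit + 1
    height = 30 + vals
for vals in height:
    limit = vals - 16
    ix = ix[ix]
limit = limit * vals[29]
vals = vals - height * vals
height = height + height * limit

14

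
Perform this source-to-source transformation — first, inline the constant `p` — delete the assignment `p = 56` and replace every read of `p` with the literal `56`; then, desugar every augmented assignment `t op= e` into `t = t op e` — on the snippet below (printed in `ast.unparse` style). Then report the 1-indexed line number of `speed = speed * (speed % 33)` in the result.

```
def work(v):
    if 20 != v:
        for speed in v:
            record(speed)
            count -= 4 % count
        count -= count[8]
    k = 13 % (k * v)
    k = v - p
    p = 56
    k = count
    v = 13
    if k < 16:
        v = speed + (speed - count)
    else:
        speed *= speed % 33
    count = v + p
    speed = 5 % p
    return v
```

Transformed code:
def work(v):
    if 20 != v:
        for speed in v:
            record(speed)
            count = count - 4 % count
        count = count - count[8]
    k = 13 % (k * v)
    k = v - 56
    k = count
    v = 13
    if k < 16:
        v = speed + (speed - count)
    else:
        speed = speed * (speed % 33)
    count = v + 56
    speed = 5 % 56
    return v

14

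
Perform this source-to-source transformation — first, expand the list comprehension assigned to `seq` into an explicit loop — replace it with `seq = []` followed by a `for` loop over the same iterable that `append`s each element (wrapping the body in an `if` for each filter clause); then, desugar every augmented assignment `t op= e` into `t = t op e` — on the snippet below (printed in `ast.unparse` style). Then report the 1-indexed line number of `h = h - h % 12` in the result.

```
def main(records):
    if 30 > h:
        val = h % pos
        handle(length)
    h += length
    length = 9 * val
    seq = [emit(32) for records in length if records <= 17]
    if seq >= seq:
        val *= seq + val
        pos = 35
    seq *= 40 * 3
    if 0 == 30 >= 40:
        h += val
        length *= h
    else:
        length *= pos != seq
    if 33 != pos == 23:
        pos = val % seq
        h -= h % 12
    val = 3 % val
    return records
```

Transformed code:
def main(records):
    if 30 > h:
        val = h % pos
        handle(length)
    h = h + length
    length = 9 * val
    seq = []
    for records in length:
        if records <= 17:
            seq.append(emit(32))
    if seq >= seq:
        val = val * (seq + val)
        pos = 35
    seq = seq * (40 * 3)
    if 0 == 30 >= 40:
        h = h + val
        length = length * h
    else:
        length = length * (pos != seq)
    if 33 != pos == 23:
        pos = val % seq
        h = h - h % 12
    val = 3 % val
    return records

22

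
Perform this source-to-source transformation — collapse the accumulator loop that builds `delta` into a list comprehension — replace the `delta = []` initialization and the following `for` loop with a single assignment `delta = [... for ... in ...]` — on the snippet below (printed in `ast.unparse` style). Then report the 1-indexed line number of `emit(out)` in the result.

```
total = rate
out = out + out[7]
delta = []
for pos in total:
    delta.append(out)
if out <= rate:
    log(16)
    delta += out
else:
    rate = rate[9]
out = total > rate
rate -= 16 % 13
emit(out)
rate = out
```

Transformed code:
total = rate
out = out + out[7]
delta = [out for pos in total]
if out <= rate:
    log(16)
    delta += out
else:
    rate = rate[9]
out = total > rate
rate -= 16 % 13
emit(out)
rate = out

11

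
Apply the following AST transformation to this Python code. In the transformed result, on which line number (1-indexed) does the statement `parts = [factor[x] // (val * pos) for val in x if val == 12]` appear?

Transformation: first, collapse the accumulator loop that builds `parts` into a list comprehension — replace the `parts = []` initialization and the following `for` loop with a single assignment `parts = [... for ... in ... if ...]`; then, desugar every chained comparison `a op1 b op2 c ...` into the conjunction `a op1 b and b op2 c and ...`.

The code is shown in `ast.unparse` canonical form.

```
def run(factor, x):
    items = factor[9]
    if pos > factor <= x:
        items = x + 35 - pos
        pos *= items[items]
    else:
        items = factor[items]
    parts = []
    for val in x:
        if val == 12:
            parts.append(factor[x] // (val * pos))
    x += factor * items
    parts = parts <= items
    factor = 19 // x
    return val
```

8

Transformed code:
def run(factor, x):
    items = factor[9]
    if pos > factor and factor <= x:
        items = x + 35 - pos
        pos *= items[items]
    else:
        items = factor[items]
    parts = [factor[x] // (val * pos) for val in x if val == 12]
    x += factor * items
    parts = parts <= items
    factor = 19 // x
    return val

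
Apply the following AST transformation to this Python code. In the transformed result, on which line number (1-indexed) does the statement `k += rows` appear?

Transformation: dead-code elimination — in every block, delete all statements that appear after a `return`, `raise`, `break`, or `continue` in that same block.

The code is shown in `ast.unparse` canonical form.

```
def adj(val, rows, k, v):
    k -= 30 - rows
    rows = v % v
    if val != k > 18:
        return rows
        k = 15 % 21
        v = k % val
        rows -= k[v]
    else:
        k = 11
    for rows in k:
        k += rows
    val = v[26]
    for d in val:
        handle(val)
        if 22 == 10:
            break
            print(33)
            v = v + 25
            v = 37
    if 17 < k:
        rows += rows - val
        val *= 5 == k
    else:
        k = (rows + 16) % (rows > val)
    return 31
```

Transformed code:
def adj(val, rows, k, v):
    k -= 30 - rows
    rows = v % v
    if val != k > 18:
        return rows
    else:
        k = 11
    for rows in k:
        k += rows
    val = v[26]
    for d in val:
        handle(val)
        if 22 == 10:
            break
    if 17 < k:
        rows += rows - val
        val *= 5 == k
    else:
        k = (rows + 16) % (rows > val)
    return 31

9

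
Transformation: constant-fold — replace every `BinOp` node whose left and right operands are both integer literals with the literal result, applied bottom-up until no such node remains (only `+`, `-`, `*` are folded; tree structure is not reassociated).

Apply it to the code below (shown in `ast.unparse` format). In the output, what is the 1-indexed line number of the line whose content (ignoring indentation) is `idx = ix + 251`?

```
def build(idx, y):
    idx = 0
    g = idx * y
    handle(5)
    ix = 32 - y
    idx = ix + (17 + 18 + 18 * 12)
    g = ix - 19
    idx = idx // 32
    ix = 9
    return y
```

6

Transformed code:
def build(idx, y):
    idx = 0
    g = idx * y
    handle(5)
    ix = 32 - y
    idx = ix + 251
    g = ix - 19
    idx = idx // 32
    ix = 9
    return y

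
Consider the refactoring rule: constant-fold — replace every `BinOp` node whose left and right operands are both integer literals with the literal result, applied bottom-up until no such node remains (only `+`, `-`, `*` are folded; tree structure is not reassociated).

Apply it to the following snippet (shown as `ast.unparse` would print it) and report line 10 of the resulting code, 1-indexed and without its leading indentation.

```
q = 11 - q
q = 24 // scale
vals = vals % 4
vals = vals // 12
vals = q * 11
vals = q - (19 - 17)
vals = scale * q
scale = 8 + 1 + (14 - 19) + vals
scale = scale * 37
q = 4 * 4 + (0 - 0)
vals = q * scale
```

q = 16

Transformed code:
q = 11 - q
q = 24 // scale
vals = vals % 4
vals = vals // 12
vals = q * 11
vals = q - 2
vals = scale * q
scale = 4 + vals
scale = scale * 37
q = 16
vals = q * scale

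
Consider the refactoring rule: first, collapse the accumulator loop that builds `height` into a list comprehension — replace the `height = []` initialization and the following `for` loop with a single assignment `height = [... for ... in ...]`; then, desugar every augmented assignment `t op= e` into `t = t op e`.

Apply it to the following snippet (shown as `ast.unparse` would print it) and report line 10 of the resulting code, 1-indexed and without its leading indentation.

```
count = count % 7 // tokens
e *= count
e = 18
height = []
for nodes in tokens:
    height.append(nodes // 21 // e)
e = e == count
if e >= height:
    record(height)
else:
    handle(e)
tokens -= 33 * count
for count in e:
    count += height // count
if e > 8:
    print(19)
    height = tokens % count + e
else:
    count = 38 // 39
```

tokens = tokens - 33 * count

Transformed code:
count = count % 7 // tokens
e = e * count
e = 18
height = [nodes // 21 // e for nodes in tokens]
e = e == count
if e >= height:
    record(height)
else:
    handle(e)
tokens = tokens - 33 * count
for count in e:
    count = count + height // count
if e > 8:
    print(19)
    height = tokens % count + e
else:
    count = 38 // 39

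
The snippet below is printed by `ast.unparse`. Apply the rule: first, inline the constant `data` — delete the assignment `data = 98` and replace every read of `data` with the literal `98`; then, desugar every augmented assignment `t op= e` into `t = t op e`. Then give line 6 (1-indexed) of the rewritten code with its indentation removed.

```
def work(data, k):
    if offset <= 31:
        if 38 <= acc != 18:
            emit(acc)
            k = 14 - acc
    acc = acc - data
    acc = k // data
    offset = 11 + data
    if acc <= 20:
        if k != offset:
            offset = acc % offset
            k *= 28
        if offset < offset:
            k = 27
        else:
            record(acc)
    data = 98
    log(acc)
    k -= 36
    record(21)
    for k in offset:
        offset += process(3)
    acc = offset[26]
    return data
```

Transformed code:
def work(data, k):
    if offset <= 31:
        if 38 <= acc != 18:
            emit(acc)
            k = 14 - acc
    acc = acc - 98
    acc = k // 98
    offset = 11 + 98
    if acc <= 20:
        if k != offset:
            offset = acc % offset
            k = k * 28
        if offset < offset:
            k = 27
        else:
            record(acc)
    log(acc)
    k = k - 36
    record(21)
    for k in offset:
        offset = offset + process(3)
    acc = offset[26]
    return 98

acc = acc - 98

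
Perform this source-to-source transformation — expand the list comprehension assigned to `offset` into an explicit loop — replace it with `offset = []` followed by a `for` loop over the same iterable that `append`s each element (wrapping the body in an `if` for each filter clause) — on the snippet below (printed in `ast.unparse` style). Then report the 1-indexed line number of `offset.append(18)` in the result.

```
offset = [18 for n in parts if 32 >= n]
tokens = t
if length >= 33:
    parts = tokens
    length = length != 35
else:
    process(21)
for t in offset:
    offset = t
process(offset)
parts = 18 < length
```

4

Transformed code:
offset = []
for n in parts:
    if 32 >= n:
        offset.append(18)
tokens = t
if length >= 33:
    parts = tokens
    length = length != 35
else:
    process(21)
for t in offset:
    offset = t
process(offset)
parts = 18 < length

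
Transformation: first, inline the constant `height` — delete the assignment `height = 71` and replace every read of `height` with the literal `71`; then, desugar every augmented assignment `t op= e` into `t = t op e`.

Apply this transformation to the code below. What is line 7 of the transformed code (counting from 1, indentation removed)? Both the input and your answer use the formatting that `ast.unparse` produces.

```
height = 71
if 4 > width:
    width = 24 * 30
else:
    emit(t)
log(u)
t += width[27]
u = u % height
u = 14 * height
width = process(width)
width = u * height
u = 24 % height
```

u = u % 71

Transformed code:
if 4 > width:
    width = 24 * 30
else:
    emit(t)
log(u)
t = t + width[27]
u = u % 71
u = 14 * 71
width = process(width)
width = u * 71
u = 24 % 71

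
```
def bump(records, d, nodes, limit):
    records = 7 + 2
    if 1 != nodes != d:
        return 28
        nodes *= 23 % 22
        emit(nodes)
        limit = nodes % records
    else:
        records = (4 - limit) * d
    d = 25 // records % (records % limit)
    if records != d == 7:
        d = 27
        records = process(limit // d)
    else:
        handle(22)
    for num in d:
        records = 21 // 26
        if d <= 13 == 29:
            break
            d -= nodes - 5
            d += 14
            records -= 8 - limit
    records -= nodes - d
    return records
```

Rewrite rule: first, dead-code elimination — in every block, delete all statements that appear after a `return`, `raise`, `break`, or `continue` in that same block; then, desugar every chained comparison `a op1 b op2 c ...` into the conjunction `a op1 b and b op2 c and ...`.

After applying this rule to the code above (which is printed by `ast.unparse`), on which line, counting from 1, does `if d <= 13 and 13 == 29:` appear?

15

Transformed code:
def bump(records, d, nodes, limit):
    records = 7 + 2
    if 1 != nodes and nodes != d:
        return 28
    else:
        records = (4 - limit) * d
    d = 25 // records % (records % limit)
    if records != d and d == 7:
        d = 27
        records = process(limit // d)
    else:
        handle(22)
    for num in d:
        records = 21 // 26
        if d <= 13 and 13 == 29:
            break
    records -= nodes - d
    return records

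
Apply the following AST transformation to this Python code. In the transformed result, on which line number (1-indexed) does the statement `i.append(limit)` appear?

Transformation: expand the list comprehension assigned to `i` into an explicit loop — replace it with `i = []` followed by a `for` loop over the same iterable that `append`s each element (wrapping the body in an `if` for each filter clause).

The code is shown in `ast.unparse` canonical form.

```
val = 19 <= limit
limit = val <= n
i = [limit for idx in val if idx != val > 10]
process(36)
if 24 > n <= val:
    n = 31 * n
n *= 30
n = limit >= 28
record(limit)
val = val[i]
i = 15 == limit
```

Transformed code:
val = 19 <= limit
limit = val <= n
i = []
for idx in val:
    if idx != val > 10:
        i.append(limit)
process(36)
if 24 > n <= val:
    n = 31 * n
n *= 30
n = limit >= 28
record(limit)
val = val[i]
i = 15 == limit

6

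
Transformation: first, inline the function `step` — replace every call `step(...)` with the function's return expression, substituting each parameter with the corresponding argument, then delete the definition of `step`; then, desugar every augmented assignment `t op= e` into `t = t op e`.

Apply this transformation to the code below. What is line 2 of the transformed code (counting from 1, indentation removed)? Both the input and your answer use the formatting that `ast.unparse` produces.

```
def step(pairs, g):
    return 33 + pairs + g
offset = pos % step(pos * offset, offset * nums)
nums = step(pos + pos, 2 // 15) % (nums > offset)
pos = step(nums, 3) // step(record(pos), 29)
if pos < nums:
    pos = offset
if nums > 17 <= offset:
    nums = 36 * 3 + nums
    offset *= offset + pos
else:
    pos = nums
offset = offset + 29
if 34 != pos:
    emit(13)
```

nums = (33 + (pos + pos) + 2 // 15) % (nums > offset)

Transformed code:
offset = pos % (33 + pos * offset + offset * nums)
nums = (33 + (pos + pos) + 2 // 15) % (nums > offset)
pos = (33 + nums + 3) // (33 + record(pos) + 29)
if pos < nums:
    pos = offset
if nums > 17 <= offset:
    nums = 36 * 3 + nums
    offset = offset * (offset + pos)
else:
    pos = nums
offset = offset + 29
if 34 != pos:
    emit(13)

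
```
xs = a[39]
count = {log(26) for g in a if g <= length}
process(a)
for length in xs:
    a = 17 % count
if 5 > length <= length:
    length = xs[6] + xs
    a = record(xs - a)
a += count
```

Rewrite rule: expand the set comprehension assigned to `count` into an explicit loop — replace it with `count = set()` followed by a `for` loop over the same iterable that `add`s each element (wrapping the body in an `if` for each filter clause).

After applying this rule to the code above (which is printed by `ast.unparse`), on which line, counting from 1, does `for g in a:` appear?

3

Transformed code:
xs = a[39]
count = set()
for g in a:
    if g <= length:
        count.add(log(26))
process(a)
for length in xs:
    a = 17 % count
if 5 > length <= length:
    length = xs[6] + xs
    a = record(xs - a)
a += count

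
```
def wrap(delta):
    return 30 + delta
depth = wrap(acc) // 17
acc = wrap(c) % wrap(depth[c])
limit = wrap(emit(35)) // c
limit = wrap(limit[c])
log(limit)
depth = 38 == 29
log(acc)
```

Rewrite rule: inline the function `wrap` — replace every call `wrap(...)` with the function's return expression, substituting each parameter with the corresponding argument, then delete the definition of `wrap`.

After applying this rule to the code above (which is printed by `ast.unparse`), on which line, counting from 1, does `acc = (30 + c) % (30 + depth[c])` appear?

2

Transformed code:
depth = (30 + acc) // 17
acc = (30 + c) % (30 + depth[c])
limit = (30 + emit(35)) // c
limit = 30 + limit[c]
log(limit)
depth = 38 == 29
log(acc)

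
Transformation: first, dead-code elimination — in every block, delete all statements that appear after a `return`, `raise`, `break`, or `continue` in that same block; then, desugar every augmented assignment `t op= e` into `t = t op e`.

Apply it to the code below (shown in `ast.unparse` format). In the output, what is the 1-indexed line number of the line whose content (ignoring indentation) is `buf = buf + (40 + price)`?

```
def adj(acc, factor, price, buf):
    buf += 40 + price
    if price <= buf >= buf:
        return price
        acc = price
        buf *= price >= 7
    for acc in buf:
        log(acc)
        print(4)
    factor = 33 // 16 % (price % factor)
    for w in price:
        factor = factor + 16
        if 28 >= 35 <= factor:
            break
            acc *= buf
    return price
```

Transformed code:
def adj(acc, factor, price, buf):
    buf = buf + (40 + price)
    if price <= buf >= buf:
        return price
    for acc in buf:
        log(acc)
        print(4)
    factor = 33 // 16 % (price % factor)
    for w in price:
        factor = factor + 16
        if 28 >= 35 <= factor:
            break
    return price

2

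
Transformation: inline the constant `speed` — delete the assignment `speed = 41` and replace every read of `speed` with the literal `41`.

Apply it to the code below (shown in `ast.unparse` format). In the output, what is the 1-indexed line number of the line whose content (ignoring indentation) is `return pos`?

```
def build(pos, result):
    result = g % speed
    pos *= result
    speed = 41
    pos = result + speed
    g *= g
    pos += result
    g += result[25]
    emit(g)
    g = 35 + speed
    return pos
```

10

Transformed code:
def build(pos, result):
    result = g % 41
    pos *= result
    pos = result + 41
    g *= g
    pos += result
    g += result[25]
    emit(g)
    g = 35 + 41
    return pos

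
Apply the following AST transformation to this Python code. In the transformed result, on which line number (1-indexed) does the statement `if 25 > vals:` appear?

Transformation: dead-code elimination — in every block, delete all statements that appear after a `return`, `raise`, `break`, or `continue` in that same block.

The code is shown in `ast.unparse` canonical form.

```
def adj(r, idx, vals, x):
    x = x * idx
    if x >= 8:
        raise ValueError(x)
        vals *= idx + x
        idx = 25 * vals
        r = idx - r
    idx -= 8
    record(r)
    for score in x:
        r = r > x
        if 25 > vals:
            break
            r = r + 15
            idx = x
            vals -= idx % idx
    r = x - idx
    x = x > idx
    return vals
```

9

Transformed code:
def adj(r, idx, vals, x):
    x = x * idx
    if x >= 8:
        raise ValueError(x)
    idx -= 8
    record(r)
    for score in x:
        r = r > x
        if 25 > vals:
            break
    r = x - idx
    x = x > idx
    return vals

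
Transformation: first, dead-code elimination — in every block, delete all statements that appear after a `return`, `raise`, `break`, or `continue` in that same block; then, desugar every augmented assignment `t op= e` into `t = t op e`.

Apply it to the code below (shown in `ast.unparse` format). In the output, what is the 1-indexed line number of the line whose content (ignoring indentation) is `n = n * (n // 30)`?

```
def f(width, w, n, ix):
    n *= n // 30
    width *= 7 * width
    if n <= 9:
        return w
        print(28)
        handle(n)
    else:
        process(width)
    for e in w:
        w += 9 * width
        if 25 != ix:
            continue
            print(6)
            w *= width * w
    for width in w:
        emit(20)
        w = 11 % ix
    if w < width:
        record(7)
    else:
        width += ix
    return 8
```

Transformed code:
def f(width, w, n, ix):
    n = n * (n // 30)
    width = width * (7 * width)
    if n <= 9:
        return w
    else:
        process(width)
    for e in w:
        w = w + 9 * width
        if 25 != ix:
            continue
    for width in w:
        emit(20)
        w = 11 % ix
    if w < width:
        record(7)
    else:
        width = width + ix
    return 8

2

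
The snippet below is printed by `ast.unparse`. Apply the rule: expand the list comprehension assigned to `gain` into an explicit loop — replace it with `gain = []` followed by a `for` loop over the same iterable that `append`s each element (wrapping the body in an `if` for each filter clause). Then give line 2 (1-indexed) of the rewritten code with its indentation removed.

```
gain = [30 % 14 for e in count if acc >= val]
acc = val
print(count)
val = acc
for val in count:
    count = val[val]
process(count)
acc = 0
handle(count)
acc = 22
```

Transformed code:
gain = []
for e in count:
    if acc >= val:
        gain.append(30 % 14)
acc = val
print(count)
val = acc
for val in count:
    count = val[val]
process(count)
acc = 0
handle(count)
acc = 22

for e in count:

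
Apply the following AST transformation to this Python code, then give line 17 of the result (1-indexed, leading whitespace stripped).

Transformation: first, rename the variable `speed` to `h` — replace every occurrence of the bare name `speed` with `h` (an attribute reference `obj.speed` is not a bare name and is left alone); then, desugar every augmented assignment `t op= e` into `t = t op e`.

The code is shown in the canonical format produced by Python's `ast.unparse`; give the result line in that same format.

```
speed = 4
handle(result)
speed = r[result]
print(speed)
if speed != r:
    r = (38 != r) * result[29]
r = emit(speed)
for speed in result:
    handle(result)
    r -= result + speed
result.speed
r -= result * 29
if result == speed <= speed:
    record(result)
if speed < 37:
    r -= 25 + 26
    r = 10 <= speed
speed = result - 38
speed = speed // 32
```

r = 10 <= h

Transformed code:
h = 4
handle(result)
h = r[result]
print(h)
if h != r:
    r = (38 != r) * result[29]
r = emit(h)
for h in result:
    handle(result)
    r = r - (result + h)
result.speed
r = r - result * 29
if result == h <= h:
    record(result)
if h < 37:
    r = r - (25 + 26)
    r = 10 <= h
h = result - 38
h = h // 32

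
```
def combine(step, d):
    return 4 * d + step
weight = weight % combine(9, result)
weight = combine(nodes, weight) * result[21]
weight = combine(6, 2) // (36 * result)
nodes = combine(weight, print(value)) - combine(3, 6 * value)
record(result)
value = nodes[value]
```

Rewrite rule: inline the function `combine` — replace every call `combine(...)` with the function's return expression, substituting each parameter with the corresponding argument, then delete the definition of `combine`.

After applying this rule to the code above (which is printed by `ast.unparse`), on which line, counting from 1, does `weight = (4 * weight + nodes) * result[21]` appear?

Transformed code:
weight = weight % (4 * result + 9)
weight = (4 * weight + nodes) * result[21]
weight = (4 * 2 + 6) // (36 * result)
nodes = 4 * print(value) + weight - (4 * (6 * value) + 3)
record(result)
value = nodes[value]

2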